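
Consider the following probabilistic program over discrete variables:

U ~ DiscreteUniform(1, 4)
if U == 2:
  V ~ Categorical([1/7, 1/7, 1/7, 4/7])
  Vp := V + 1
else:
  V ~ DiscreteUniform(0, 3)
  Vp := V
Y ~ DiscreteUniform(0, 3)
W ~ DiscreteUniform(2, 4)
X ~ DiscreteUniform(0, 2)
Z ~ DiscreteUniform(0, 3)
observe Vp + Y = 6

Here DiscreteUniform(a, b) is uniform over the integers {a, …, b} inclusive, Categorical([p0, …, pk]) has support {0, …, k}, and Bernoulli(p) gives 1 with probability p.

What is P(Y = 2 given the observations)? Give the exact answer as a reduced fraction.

Enumerate traces; 180 have nonzero weight after conditioning:
  (U=1, V=3, Y=3, W=2, X=0, Z=0) weight 1/2304
  (U=1, V=3, Y=3, W=2, X=0, Z=1) weight 1/2304
  (U=1, V=3, Y=3, W=2, X=0, Z=2) weight 1/2304
  (U=1, V=3, Y=3, W=2, X=0, Z=3) weight 1/2304
  (U=1, V=3, Y=3, W=2, X=1, Z=0) weight 1/2304
  (U=1, V=3, Y=3, W=2, X=1, Z=1) weight 1/2304
  (U=1, V=3, Y=3, W=2, X=1, Z=2) weight 1/2304
  (U=1, V=3, Y=3, W=2, X=1, Z=3) weight 1/2304
  (U=2, V=3, Y=2, W=2, X=0, Z=0) weight 1/1008
  … 171 more
Group by Y:
  weight(Y=2) = 1/28
  weight(Y=3) = 25/448
Total weight = 1/28 + 25/448 = 41/448
P(Y=2 | obs) = 1/28 / 41/448 = 16/41
P(Y=3 | obs) = 25/448 / 41/448 = 25/41

P(Y = 2 | obs) = 16/41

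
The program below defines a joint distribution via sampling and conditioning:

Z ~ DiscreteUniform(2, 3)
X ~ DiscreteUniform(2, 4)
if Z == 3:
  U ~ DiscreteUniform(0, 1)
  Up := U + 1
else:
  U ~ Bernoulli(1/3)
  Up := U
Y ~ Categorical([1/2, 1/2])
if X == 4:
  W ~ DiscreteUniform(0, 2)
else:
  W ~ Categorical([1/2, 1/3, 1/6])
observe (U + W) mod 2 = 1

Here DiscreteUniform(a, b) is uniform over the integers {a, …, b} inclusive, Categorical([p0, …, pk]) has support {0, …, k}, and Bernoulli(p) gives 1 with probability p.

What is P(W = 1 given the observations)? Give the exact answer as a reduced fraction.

Enumerate traces; 36 have nonzero weight after conditioning:
  (Z=2, X=2, U=0, Y=0, W=1) weight 1/54
  (Z=2, X=2, U=0, Y=1, W=1) weight 1/54
  (Z=2, X=2, U=1, Y=0, W=0) weight 1/72
  (Z=2, X=2, U=1, Y=0, W=2) weight 1/216
  (Z=2, X=2, U=1, Y=1, W=0) weight 1/72
  (Z=2, X=2, U=1, Y=1, W=2) weight 1/216
  (Z=2, X=3, U=0, Y=0, W=1) weight 1/54
  (Z=2, X=3, U=0, Y=1, W=1) weight 1/54
  … 28 more
Group by W:
  weight(W=0) = 5/27
  weight(W=1) = 7/36
  weight(W=2) = 5/54
Total weight = 5/27 + 7/36 + 5/54 = 17/36
P(W=0 | obs) = 5/27 / 17/36 = 20/51
P(W=1 | obs) = 7/36 / 17/36 = 7/17
P(W=2 | obs) = 5/54 / 17/36 = 10/51

P(W = 1 | obs) = 7/17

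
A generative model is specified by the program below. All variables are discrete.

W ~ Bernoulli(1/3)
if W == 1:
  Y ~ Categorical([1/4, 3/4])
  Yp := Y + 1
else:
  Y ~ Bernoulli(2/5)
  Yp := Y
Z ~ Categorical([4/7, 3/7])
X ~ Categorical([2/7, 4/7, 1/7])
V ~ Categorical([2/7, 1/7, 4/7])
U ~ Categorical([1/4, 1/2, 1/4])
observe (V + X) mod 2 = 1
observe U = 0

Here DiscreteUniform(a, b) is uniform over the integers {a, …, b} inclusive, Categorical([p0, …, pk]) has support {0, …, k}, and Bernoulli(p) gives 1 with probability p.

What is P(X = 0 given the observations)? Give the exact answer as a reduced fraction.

Enumerate traces; 32 have nonzero weight after conditioning:
  (W=0, Y=0, Z=0, X=0, V=1, U=0) weight 4/1715
  (W=0, Y=0, Z=0, X=1, V=0, U=0) weight 16/1715
  (W=0, Y=0, Z=0, X=1, V=2, U=0) weight 32/1715
  (W=0, Y=0, Z=0, X=2, V=1, U=0) weight 2/1715
  (W=0, Y=0, Z=1, X=0, V=1, U=0) weight 3/1715
  (W=0, Y=0, Z=1, X=1, V=0, U=0) weight 12/1715
  (W=0, Y=0, Z=1, X=1, V=2, U=0) weight 24/1715
  (W=0, Y=0, Z=1, X=2, V=1, U=0) weight 3/3430
  … 24 more
Group by X:
  weight(X=0) = 1/98
  weight(X=1) = 6/49
  weight(X=2) = 1/196
Total weight = 1/98 + 6/49 + 1/196 = 27/196
P(X=0 | obs) = 1/98 / 27/196 = 2/27
P(X=1 | obs) = 6/49 / 27/196 = 8/9
P(X=2 | obs) = 1/196 / 27/196 = 1/27

P(X = 0 | obs) = 2/27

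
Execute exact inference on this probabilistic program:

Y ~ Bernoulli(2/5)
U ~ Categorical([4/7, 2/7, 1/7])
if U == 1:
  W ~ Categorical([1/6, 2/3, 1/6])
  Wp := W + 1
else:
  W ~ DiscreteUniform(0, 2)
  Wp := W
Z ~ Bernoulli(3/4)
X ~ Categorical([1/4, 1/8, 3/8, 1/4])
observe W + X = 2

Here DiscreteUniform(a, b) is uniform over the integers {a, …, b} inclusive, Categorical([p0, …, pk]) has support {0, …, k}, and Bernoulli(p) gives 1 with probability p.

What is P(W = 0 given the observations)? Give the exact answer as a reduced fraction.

Enumerate traces; 36 have nonzero weight after conditioning:
  (Y=0, U=0, W=0, Z=0, X=2) weight 3/280
  (Y=0, U=0, W=0, Z=1, X=2) weight 9/280
  (Y=0, U=0, W=1, Z=0, X=1) weight 1/280
  (Y=0, U=0, W=1, Z=1, X=1) weight 3/280
  (Y=0, U=0, W=2, Z=0, X=0) weight 1/140
  (Y=0, U=0, W=2, Z=1, X=0) weight 3/140
  (Y=0, U=1, W=0, Z=0, X=2) weight 3/1120
  (Y=0, U=1, W=0, Z=1, X=2) weight 9/1120
  … 28 more
Group by W:
  weight(W=0) = 3/28
  weight(W=1) = 3/56
  weight(W=2) = 1/14
Total weight = 3/28 + 3/56 + 1/14 = 13/56
P(W=0 | obs) = 3/28 / 13/56 = 6/13
P(W=1 | obs) = 3/56 / 13/56 = 3/13
P(W=2 | obs) = 1/14 / 13/56 = 4/13

P(W = 0 | obs) = 6/13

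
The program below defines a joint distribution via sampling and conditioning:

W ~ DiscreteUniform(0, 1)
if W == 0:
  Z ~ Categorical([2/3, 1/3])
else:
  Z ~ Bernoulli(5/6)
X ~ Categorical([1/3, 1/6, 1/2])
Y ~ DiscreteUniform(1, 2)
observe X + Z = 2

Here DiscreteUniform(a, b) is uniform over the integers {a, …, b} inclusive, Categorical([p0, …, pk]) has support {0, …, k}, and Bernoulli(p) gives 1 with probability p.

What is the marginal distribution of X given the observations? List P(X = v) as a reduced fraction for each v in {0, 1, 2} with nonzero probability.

P(X=1) = 7/22, P(X=2) = 15/22

Enumerate traces; 8 have nonzero weight after conditioning:
  (W=0, Z=0, X=2, Y=1) weight 1/12
  (W=0, Z=0, X=2, Y=2) weight 1/12
  (W=0, Z=1, X=1, Y=1) weight 1/72
  (W=0, Z=1, X=1, Y=2) weight 1/72
  (W=1, Z=0, X=2, Y=1) weight 1/48
  (W=1, Z=0, X=2, Y=2) weight 1/48
  (W=1, Z=1, X=1, Y=1) weight 5/144
  (W=1, Z=1, X=1, Y=2) weight 5/144
Group by X:
  weight(X=1) = 7/72
  weight(X=2) = 5/24
Total weight = 7/72 + 5/24 = 11/36
P(X=1 | obs) = 7/72 / 11/36 = 7/22
P(X=2 | obs) = 5/24 / 11/36 = 15/22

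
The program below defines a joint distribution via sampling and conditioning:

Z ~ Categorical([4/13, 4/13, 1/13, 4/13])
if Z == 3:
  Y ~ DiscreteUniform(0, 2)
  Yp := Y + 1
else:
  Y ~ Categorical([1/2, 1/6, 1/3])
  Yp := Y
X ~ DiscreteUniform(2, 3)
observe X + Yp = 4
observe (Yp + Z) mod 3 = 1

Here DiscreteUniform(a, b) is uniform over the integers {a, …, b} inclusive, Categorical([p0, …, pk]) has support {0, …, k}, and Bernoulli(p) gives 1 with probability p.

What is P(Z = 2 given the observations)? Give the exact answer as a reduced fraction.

P(Z = 2 | obs) = 1/7

Enumerate traces; 3 have nonzero weight after conditioning:
  (Z=0, Y=1, X=3) weight 1/39
  (Z=2, Y=2, X=2) weight 1/78
  (Z=3, Y=0, X=3) weight 2/39
Group by Z:
  weight(Z=0) = 1/39
  weight(Z=2) = 1/78
  weight(Z=3) = 2/39
Total weight = 1/39 + 1/78 + 2/39 = 7/78
P(Z=0 | obs) = 1/39 / 7/78 = 2/7
P(Z=2 | obs) = 1/78 / 7/78 = 1/7
P(Z=3 | obs) = 2/39 / 7/78 = 4/7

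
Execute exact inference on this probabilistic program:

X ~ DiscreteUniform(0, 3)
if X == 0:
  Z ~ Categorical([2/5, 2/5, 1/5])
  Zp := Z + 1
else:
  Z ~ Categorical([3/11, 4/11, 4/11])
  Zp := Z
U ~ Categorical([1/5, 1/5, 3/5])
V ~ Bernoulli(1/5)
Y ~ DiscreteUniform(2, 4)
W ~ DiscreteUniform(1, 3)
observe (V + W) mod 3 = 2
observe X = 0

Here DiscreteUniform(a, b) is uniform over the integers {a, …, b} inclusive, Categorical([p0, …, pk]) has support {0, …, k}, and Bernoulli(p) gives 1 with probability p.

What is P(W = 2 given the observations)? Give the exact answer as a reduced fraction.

P(W = 2 | obs) = 4/5

Enumerate traces; 54 have nonzero weight after conditioning:
  (X=0, Z=0, U=0, V=0, Y=2, W=2) weight 2/1125
  (X=0, Z=0, U=0, V=0, Y=3, W=2) weight 2/1125
  (X=0, Z=0, U=0, V=0, Y=4, W=2) weight 2/1125
  (X=0, Z=0, U=0, V=1, Y=2, W=1) weight 1/2250
  (X=0, Z=0, U=0, V=1, Y=3, W=1) weight 1/2250
  (X=0, Z=0, U=0, V=1, Y=4, W=1) weight 1/2250
  (X=0, Z=0, U=1, V=0, Y=2, W=2) weight 2/1125
  (X=0, Z=0, U=1, V=0, Y=3, W=2) weight 2/1125
  … 46 more
Group by W:
  weight(W=1) = 1/60
  weight(W=2) = 1/15
Total weight = 1/60 + 1/15 = 1/12
P(W=1 | obs) = 1/60 / 1/12 = 1/5
P(W=2 | obs) = 1/15 / 1/12 = 4/5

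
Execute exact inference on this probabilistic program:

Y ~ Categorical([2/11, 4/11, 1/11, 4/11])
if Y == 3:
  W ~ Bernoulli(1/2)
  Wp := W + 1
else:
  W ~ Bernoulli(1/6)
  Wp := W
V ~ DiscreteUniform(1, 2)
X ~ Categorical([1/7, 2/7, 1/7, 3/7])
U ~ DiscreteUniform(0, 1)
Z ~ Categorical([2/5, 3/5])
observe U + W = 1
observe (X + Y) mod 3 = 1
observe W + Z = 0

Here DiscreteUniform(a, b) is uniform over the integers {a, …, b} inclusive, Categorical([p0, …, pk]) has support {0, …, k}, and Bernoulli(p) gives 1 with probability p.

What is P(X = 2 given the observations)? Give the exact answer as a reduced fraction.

Enumerate traces; 10 have nonzero weight after conditioning:
  (Y=0, W=0, V=1, X=1, U=1, Z=0) weight 1/231
  (Y=0, W=0, V=2, X=1, U=1, Z=0) weight 1/231
  (Y=1, W=0, V=1, X=0, U=1, Z=0) weight 1/231
  (Y=1, W=0, V=1, X=3, U=1, Z=0) weight 1/77
  (Y=1, W=0, V=2, X=0, U=1, Z=0) weight 1/231
  (Y=1, W=0, V=2, X=3, U=1, Z=0) weight 1/77
  (Y=2, W=0, V=1, X=2, U=1, Z=0) weight 1/924
  (Y=2, W=0, V=2, X=2, U=1, Z=0) weight 1/924
  … 2 more
Group by X:
  weight(X=0) = 2/231
  weight(X=1) = 2/105
  weight(X=2) = 1/462
  weight(X=3) = 2/77
Total weight = 2/231 + 2/105 + 1/462 + 2/77 = 43/770
P(X=0 | obs) = 2/231 / 43/770 = 20/129
P(X=1 | obs) = 2/105 / 43/770 = 44/129
P(X=2 | obs) = 1/462 / 43/770 = 5/129
P(X=3 | obs) = 2/77 / 43/770 = 20/43

P(X = 2 | obs) = 5/129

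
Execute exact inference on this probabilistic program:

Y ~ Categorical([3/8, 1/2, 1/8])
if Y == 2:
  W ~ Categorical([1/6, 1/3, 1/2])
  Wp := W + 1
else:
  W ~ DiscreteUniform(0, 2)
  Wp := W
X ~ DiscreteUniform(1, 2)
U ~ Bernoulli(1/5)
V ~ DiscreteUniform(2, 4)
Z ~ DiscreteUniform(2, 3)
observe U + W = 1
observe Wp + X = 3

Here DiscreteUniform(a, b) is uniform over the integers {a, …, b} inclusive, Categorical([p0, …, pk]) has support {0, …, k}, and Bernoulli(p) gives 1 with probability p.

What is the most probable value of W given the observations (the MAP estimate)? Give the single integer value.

Enumerate traces; 24 have nonzero weight after conditioning:
  (Y=0, W=1, X=2, U=0, V=2, Z=2) weight 1/120
  (Y=0, W=1, X=2, U=0, V=2, Z=3) weight 1/120
  (Y=0, W=1, X=2, U=0, V=3, Z=2) weight 1/120
  (Y=0, W=1, X=2, U=0, V=3, Z=3) weight 1/120
  (Y=0, W=1, X=2, U=0, V=4, Z=2) weight 1/120
  (Y=0, W=1, X=2, U=0, V=4, Z=3) weight 1/120
  (Y=1, W=1, X=2, U=0, V=2, Z=2) weight 1/90
  (Y=1, W=1, X=2, U=0, V=2, Z=3) weight 1/90
  (Y=2, W=0, X=2, U=1, V=2, Z=2) weight 1/2880
  … 15 more
Group by W:
  weight(W=0) = 1/480
  weight(W=1) = 2/15
Total weight = 1/480 + 2/15 = 13/96
P(W=0 | obs) = 1/480 / 13/96 = 1/65
P(W=1 | obs) = 2/15 / 13/96 = 64/65
argmax = 1

argmax_v P(W = v | obs) = 1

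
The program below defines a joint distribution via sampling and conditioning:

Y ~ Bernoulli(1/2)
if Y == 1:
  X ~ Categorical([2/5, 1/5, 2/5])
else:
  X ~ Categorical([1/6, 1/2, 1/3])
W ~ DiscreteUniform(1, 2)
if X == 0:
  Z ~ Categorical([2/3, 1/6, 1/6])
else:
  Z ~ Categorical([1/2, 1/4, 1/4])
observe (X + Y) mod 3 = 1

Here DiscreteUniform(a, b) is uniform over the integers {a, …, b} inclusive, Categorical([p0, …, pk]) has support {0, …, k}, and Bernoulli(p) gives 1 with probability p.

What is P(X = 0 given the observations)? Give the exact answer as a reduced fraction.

Enumerate traces; 12 have nonzero weight after conditioning:
  (Y=0, X=1, W=1, Z=0) weight 1/16
  (Y=0, X=1, W=1, Z=1) weight 1/32
  (Y=0, X=1, W=1, Z=2) weight 1/32
  (Y=0, X=1, W=2, Z=0) weight 1/16
  (Y=0, X=1, W=2, Z=1) weight 1/32
  (Y=0, X=1, W=2, Z=2) weight 1/32
  (Y=1, X=0, W=1, Z=0) weight 1/15
  (Y=1, X=0, W=1, Z=1) weight 1/60
  … 4 more
Group by X:
  weight(X=0) = 1/5
  weight(X=1) = 1/4
Total weight = 1/5 + 1/4 = 9/20
P(X=0 | obs) = 1/5 / 9/20 = 4/9
P(X=1 | obs) = 1/4 / 9/20 = 5/9

P(X = 0 | obs) = 4/9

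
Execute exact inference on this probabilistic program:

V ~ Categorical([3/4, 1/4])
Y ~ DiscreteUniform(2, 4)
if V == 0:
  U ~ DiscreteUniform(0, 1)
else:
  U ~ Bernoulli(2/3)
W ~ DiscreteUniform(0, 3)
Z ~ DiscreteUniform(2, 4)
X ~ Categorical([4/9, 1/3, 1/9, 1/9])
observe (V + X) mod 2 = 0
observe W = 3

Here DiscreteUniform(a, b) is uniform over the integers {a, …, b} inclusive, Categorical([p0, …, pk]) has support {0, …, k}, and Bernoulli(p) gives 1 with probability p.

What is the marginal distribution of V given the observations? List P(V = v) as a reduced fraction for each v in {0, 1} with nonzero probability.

Enumerate traces; 72 have nonzero weight after conditioning:
  (V=0, Y=2, U=0, W=3, Z=2, X=0) weight 1/216
  (V=0, Y=2, U=0, W=3, Z=2, X=2) weight 1/864
  (V=0, Y=2, U=0, W=3, Z=3, X=0) weight 1/216
  (V=0, Y=2, U=0, W=3, Z=3, X=2) weight 1/864
  (V=0, Y=2, U=0, W=3, Z=4, X=0) weight 1/216
  (V=0, Y=2, U=0, W=3, Z=4, X=2) weight 1/864
  (V=0, Y=2, U=1, W=3, Z=2, X=0) weight 1/216
  (V=0, Y=2, U=1, W=3, Z=2, X=2) weight 1/864
  (V=1, Y=2, U=0, W=3, Z=2, X=1) weight 1/1296
  … 63 more
Group by V:
  weight(V=0) = 5/48
  weight(V=1) = 1/36
Total weight = 5/48 + 1/36 = 19/144
P(V=0 | obs) = 5/48 / 19/144 = 15/19
P(V=1 | obs) = 1/36 / 19/144 = 4/19

P(V=0) = 15/19, P(V=1) = 4/19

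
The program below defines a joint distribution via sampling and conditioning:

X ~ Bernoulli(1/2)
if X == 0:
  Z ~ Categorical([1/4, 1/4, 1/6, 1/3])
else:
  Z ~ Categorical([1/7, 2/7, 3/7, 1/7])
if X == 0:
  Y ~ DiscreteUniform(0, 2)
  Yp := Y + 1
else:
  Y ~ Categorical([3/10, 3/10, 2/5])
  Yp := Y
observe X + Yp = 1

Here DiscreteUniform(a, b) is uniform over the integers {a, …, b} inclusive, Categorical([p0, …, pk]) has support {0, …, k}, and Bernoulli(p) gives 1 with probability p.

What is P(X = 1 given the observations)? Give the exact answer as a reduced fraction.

Enumerate traces; 8 have nonzero weight after conditioning:
  (X=0, Z=0, Y=0) weight 1/24
  (X=0, Z=1, Y=0) weight 1/24
  (X=0, Z=2, Y=0) weight 1/36
  (X=0, Z=3, Y=0) weight 1/18
  (X=1, Z=0, Y=0) weight 3/140
  (X=1, Z=1, Y=0) weight 3/70
  (X=1, Z=2, Y=0) weight 9/140
  (X=1, Z=3, Y=0) weight 3/140
Group by X:
  weight(X=0) = 1/6
  weight(X=1) = 3/20
Total weight = 1/6 + 3/20 = 19/60
P(X=0 | obs) = 1/6 / 19/60 = 10/19
P(X=1 | obs) = 3/20 / 19/60 = 9/19

P(X = 1 | obs) = 9/19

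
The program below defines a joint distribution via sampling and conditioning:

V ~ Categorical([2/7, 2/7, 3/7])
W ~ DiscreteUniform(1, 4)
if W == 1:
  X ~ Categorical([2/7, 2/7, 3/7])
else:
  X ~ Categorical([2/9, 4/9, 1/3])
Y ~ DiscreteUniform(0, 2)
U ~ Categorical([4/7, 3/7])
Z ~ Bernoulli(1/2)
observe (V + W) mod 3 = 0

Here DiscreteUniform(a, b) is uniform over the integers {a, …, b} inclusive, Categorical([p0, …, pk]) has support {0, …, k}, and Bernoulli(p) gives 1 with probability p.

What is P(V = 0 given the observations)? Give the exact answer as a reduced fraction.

P(V = 0 | obs) = 1/5

Enumerate traces; 144 have nonzero weight after conditioning:
  (V=0, W=3, X=0, Y=0, U=0, Z=0) weight 2/1323
  (V=0, W=3, X=0, Y=0, U=0, Z=1) weight 2/1323
  (V=0, W=3, X=0, Y=0, U=1, Z=0) weight 1/882
  (V=0, W=3, X=0, Y=0, U=1, Z=1) weight 1/882
  (V=0, W=3, X=0, Y=1, U=0, Z=0) weight 2/1323
  (V=0, W=3, X=0, Y=1, U=0, Z=1) weight 2/1323
  (V=0, W=3, X=0, Y=1, U=1, Z=0) weight 1/882
  (V=0, W=3, X=0, Y=1, U=1, Z=1) weight 1/882
  (V=1, W=2, X=0, Y=0, U=0, Z=0) weight 2/1323
  (V=2, W=1, X=0, Y=0, U=0, Z=0) weight 1/343
  … 134 more
Group by V:
  weight(V=0) = 1/14
  weight(V=1) = 1/14
  weight(V=2) = 3/14
Total weight = 1/14 + 1/14 + 3/14 = 5/14
P(V=0 | obs) = 1/14 / 5/14 = 1/5
P(V=1 | obs) = 1/14 / 5/14 = 1/5
P(V=2 | obs) = 3/14 / 5/14 = 3/5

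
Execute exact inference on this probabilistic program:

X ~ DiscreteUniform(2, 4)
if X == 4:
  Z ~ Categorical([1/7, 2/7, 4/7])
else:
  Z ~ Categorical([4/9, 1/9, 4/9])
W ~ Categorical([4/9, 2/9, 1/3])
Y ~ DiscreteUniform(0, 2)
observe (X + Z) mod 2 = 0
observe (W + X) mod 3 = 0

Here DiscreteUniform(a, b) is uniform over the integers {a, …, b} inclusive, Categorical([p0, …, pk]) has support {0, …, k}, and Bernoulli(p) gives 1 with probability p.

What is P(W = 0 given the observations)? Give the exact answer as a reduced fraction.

P(W = 0 | obs) = 28/275

Enumerate traces; 15 have nonzero weight after conditioning:
  (X=2, Z=0, W=1, Y=0) weight 8/729
  (X=2, Z=0, W=1, Y=1) weight 8/729
  (X=2, Z=0, W=1, Y=2) weight 8/729
  (X=2, Z=2, W=1, Y=0) weight 8/729
  (X=2, Z=2, W=1, Y=1) weight 8/729
  (X=2, Z=2, W=1, Y=2) weight 8/729
  (X=3, Z=1, W=0, Y=0) weight 4/729
  (X=3, Z=1, W=0, Y=1) weight 4/729
  (X=4, Z=0, W=2, Y=0) weight 1/189
  … 6 more
Group by W:
  weight(W=0) = 4/243
  weight(W=1) = 16/243
  weight(W=2) = 5/63
Total weight = 4/243 + 16/243 + 5/63 = 275/1701
P(W=0 | obs) = 4/243 / 275/1701 = 28/275
P(W=1 | obs) = 16/243 / 275/1701 = 112/275
P(W=2 | obs) = 5/63 / 275/1701 = 27/55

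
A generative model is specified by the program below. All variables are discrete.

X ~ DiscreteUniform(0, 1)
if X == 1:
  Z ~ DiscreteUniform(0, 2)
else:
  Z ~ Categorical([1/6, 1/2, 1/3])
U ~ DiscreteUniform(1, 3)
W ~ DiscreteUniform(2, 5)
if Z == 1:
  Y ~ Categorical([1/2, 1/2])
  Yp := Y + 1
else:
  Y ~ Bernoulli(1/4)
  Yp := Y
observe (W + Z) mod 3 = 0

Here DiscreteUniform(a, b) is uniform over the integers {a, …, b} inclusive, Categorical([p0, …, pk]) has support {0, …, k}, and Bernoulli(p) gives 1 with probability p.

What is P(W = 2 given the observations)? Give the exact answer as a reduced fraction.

P(W = 2 | obs) = 5/17

Enumerate traces; 48 have nonzero weight after conditioning:
  (X=0, Z=0, U=1, W=3, Y=0) weight 1/192
  (X=0, Z=0, U=1, W=3, Y=1) weight 1/576
  (X=0, Z=0, U=2, W=3, Y=0) weight 1/192
  (X=0, Z=0, U=2, W=3, Y=1) weight 1/576
  (X=0, Z=0, U=3, W=3, Y=0) weight 1/192
  (X=0, Z=0, U=3, W=3, Y=1) weight 1/576
  (X=0, Z=1, U=1, W=2, Y=0) weight 1/96
  (X=0, Z=1, U=1, W=2, Y=1) weight 1/96
  (X=0, Z=1, U=1, W=5, Y=0) weight 1/96
  (X=0, Z=2, U=1, W=4, Y=0) weight 1/96
  … 38 more
Group by W:
  weight(W=2) = 5/48
  weight(W=3) = 1/16
  weight(W=4) = 1/12
  weight(W=5) = 5/48
Total weight = 5/48 + 1/16 + 1/12 + 5/48 = 17/48
P(W=2 | obs) = 5/48 / 17/48 = 5/17
P(W=3 | obs) = 1/16 / 17/48 = 3/17
P(W=4 | obs) = 1/12 / 17/48 = 4/17
P(W=5 | obs) = 5/48 / 17/48 = 5/17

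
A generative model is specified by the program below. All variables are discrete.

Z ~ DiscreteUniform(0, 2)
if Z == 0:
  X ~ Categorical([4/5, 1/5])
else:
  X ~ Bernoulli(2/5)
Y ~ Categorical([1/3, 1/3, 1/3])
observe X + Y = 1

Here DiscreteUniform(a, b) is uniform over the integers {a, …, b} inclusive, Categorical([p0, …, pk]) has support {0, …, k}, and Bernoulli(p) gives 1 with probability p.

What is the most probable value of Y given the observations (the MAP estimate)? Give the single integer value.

argmax_v P(Y = v | obs) = 1

Enumerate traces; 6 have nonzero weight after conditioning:
  (Z=0, X=0, Y=1) weight 4/45
  (Z=0, X=1, Y=0) weight 1/45
  (Z=1, X=0, Y=1) weight 1/15
  (Z=1, X=1, Y=0) weight 2/45
  (Z=2, X=0, Y=1) weight 1/15
  (Z=2, X=1, Y=0) weight 2/45
Group by Y:
  weight(Y=0) = 1/9
  weight(Y=1) = 2/9
Total weight = 1/9 + 2/9 = 1/3
P(Y=0 | obs) = 1/9 / 1/3 = 1/3
P(Y=1 | obs) = 2/9 / 1/3 = 2/3
argmax = 1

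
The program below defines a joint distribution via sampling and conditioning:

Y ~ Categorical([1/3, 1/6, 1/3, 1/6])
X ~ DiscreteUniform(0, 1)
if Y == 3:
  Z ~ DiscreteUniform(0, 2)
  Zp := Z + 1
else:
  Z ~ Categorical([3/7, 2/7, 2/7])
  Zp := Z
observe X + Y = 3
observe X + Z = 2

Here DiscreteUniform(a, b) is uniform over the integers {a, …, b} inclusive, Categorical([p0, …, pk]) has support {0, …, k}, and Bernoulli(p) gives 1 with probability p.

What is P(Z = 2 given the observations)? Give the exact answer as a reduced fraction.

P(Z = 2 | obs) = 7/19

Enumerate traces; 2 have nonzero weight after conditioning:
  (Y=2, X=1, Z=1) weight 1/21
  (Y=3, X=0, Z=2) weight 1/36
Group by Z:
  weight(Z=1) = 1/21
  weight(Z=2) = 1/36
Total weight = 1/21 + 1/36 = 19/252
P(Z=1 | obs) = 1/21 / 19/252 = 12/19
P(Z=2 | obs) = 1/36 / 19/252 = 7/19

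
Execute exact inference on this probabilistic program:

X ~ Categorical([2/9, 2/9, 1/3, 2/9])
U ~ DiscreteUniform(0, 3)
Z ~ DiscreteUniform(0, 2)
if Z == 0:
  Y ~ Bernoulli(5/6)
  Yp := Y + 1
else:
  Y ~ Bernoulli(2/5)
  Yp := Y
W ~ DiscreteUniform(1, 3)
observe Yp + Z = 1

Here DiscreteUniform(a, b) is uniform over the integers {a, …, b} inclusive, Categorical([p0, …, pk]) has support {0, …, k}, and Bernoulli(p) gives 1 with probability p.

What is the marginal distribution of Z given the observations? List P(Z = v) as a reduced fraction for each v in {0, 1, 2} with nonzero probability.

Enumerate traces; 96 have nonzero weight after conditioning:
  (X=0, U=0, Z=0, Y=0, W=1) weight 1/972
  (X=0, U=0, Z=0, Y=0, W=2) weight 1/972
  (X=0, U=0, Z=0, Y=0, W=3) weight 1/972
  (X=0, U=0, Z=1, Y=0, W=1) weight 1/270
  (X=0, U=0, Z=1, Y=0, W=2) weight 1/270
  (X=0, U=0, Z=1, Y=0, W=3) weight 1/270
  (X=0, U=1, Z=0, Y=0, W=1) weight 1/972
  (X=0, U=1, Z=0, Y=0, W=2) weight 1/972
  … 88 more
Group by Z:
  weight(Z=0) = 1/18
  weight(Z=1) = 1/5
Total weight = 1/18 + 1/5 = 23/90
P(Z=0 | obs) = 1/18 / 23/90 = 5/23
P(Z=1 | obs) = 1/5 / 23/90 = 18/23

P(Z=0) = 5/23, P(Z=1) = 18/23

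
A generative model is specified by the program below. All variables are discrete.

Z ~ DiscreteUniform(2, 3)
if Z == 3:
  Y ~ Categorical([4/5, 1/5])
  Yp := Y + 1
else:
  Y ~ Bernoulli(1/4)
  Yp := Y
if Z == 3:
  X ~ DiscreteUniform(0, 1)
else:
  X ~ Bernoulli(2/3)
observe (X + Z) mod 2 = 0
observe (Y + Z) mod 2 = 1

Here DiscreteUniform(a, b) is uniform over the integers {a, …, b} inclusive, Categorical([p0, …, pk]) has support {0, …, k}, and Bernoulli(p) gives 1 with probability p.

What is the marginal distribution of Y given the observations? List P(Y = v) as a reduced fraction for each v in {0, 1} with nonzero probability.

P(Y=0) = 24/29, P(Y=1) = 5/29

Enumerate traces; 2 have nonzero weight after conditioning:
  (Z=2, Y=1, X=0) weight 1/24
  (Z=3, Y=0, X=1) weight 1/5
Group by Y:
  weight(Y=0) = 1/5
  weight(Y=1) = 1/24
Total weight = 1/5 + 1/24 = 29/120
P(Y=0 | obs) = 1/5 / 29/120 = 24/29
P(Y=1 | obs) = 1/24 / 29/120 = 5/29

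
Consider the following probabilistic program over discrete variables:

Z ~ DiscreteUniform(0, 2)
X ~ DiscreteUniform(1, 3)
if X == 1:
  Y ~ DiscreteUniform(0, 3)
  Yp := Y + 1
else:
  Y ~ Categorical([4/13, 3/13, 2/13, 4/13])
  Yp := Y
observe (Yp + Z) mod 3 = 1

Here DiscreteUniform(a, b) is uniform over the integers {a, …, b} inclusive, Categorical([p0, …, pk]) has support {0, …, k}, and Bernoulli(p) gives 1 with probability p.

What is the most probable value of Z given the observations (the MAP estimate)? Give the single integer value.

argmax_v P(Z = v | obs) = 1

Enumerate traces; 12 have nonzero weight after conditioning:
  (Z=0, X=1, Y=0) weight 1/36
  (Z=0, X=1, Y=3) weight 1/36
  (Z=0, X=2, Y=1) weight 1/39
  (Z=0, X=3, Y=1) weight 1/39
  (Z=1, X=1, Y=2) weight 1/36
  (Z=1, X=2, Y=0) weight 4/117
  (Z=1, X=2, Y=3) weight 4/117
  (Z=1, X=3, Y=0) weight 4/117
  (Z=2, X=1, Y=1) weight 1/36
  … 3 more
Group by Z:
  weight(Z=0) = 25/234
  weight(Z=1) = 77/468
  weight(Z=2) = 29/468
Total weight = 25/234 + 77/468 + 29/468 = 1/3
P(Z=0 | obs) = 25/234 / 1/3 = 25/78
P(Z=1 | obs) = 77/468 / 1/3 = 77/156
P(Z=2 | obs) = 29/468 / 1/3 = 29/156
argmax = 1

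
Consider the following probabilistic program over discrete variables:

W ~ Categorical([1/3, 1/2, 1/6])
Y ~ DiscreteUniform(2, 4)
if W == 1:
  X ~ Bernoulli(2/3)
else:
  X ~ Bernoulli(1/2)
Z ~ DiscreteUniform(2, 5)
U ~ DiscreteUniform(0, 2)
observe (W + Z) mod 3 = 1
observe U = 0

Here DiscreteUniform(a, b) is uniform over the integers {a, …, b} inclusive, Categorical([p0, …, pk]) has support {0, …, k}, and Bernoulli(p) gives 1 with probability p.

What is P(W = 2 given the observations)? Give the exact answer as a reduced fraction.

P(W = 2 | obs) = 2/7

Enumerate traces; 24 have nonzero weight after conditioning:
  (W=0, Y=2, X=0, Z=4, U=0) weight 1/216
  (W=0, Y=2, X=1, Z=4, U=0) weight 1/216
  (W=0, Y=3, X=0, Z=4, U=0) weight 1/216
  (W=0, Y=3, X=1, Z=4, U=0) weight 1/216
  (W=0, Y=4, X=0, Z=4, U=0) weight 1/216
  (W=0, Y=4, X=1, Z=4, U=0) weight 1/216
  (W=1, Y=2, X=0, Z=3, U=0) weight 1/216
  (W=1, Y=2, X=1, Z=3, U=0) weight 1/108
  (W=2, Y=2, X=0, Z=2, U=0) weight 1/432
  … 15 more
Group by W:
  weight(W=0) = 1/36
  weight(W=1) = 1/24
  weight(W=2) = 1/36
Total weight = 1/36 + 1/24 + 1/36 = 7/72
P(W=0 | obs) = 1/36 / 7/72 = 2/7
P(W=1 | obs) = 1/24 / 7/72 = 3/7
P(W=2 | obs) = 1/36 / 7/72 = 2/7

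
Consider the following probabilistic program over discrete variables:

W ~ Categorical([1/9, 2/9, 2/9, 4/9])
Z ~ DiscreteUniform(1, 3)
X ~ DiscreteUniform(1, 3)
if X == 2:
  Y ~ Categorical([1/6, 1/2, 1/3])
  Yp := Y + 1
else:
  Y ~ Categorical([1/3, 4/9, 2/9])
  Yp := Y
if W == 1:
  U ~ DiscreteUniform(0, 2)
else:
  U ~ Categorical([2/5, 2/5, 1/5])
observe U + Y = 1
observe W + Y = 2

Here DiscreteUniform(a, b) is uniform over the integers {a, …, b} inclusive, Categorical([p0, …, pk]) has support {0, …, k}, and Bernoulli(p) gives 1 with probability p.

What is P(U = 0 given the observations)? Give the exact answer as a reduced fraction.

P(U = 0 | obs) = 25/43

Enumerate traces; 18 have nonzero weight after conditioning:
  (W=1, Z=1, X=1, Y=1, U=0) weight 8/2187
  (W=1, Z=1, X=2, Y=1, U=0) weight 1/243
  (W=1, Z=1, X=3, Y=1, U=0) weight 8/2187
  (W=1, Z=2, X=1, Y=1, U=0) weight 8/2187
  (W=1, Z=2, X=2, Y=1, U=0) weight 1/243
  (W=1, Z=2, X=3, Y=1, U=0) weight 8/2187
  (W=1, Z=3, X=1, Y=1, U=0) weight 8/2187
  (W=1, Z=3, X=2, Y=1, U=0) weight 1/243
  (W=2, Z=1, X=1, Y=0, U=1) weight 4/1215
  … 9 more
Group by U:
  weight(U=0) = 25/729
  weight(U=1) = 2/81
Total weight = 25/729 + 2/81 = 43/729
P(U=0 | obs) = 25/729 / 43/729 = 25/43
P(U=1 | obs) = 2/81 / 43/729 = 18/43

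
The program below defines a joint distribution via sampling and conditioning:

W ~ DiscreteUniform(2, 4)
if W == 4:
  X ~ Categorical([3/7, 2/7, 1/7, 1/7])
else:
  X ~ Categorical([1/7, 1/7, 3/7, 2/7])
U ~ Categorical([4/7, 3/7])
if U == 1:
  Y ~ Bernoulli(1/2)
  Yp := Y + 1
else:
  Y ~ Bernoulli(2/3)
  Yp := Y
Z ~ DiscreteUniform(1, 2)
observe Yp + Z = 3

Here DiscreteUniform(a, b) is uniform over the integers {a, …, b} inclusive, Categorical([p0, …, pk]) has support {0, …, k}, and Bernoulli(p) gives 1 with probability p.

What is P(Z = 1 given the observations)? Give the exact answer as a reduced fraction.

P(Z = 1 | obs) = 9/34

Enumerate traces; 36 have nonzero weight after conditioning:
  (W=2, X=0, U=0, Y=1, Z=2) weight 4/441
  (W=2, X=0, U=1, Y=0, Z=2) weight 1/196
  (W=2, X=0, U=1, Y=1, Z=1) weight 1/196
  (W=2, X=1, U=0, Y=1, Z=2) weight 4/441
  (W=2, X=1, U=1, Y=0, Z=2) weight 1/196
  (W=2, X=1, U=1, Y=1, Z=1) weight 1/196
  (W=2, X=2, U=0, Y=1, Z=2) weight 4/147
  (W=2, X=2, U=1, Y=0, Z=2) weight 3/196
  … 28 more
Group by Z:
  weight(Z=1) = 3/28
  weight(Z=2) = 25/84
Total weight = 3/28 + 25/84 = 17/42
P(Z=1 | obs) = 3/28 / 17/42 = 9/34
P(Z=2 | obs) = 25/84 / 17/42 = 25/34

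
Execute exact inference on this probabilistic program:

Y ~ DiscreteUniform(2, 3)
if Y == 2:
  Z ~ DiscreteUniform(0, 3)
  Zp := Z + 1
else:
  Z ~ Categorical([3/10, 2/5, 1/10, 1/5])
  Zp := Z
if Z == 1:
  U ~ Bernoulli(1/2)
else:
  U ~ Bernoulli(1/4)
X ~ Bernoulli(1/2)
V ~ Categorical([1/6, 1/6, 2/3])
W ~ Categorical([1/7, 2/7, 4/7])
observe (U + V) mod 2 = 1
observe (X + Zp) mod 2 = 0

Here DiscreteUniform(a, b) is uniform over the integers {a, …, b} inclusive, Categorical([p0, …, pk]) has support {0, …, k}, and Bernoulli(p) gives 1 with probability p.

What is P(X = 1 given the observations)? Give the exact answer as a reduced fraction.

Enumerate traces; 72 have nonzero weight after conditioning:
  (Y=2, Z=0, U=0, X=1, V=1, W=0) weight 1/896
  (Y=2, Z=0, U=0, X=1, V=1, W=1) weight 1/448
  (Y=2, Z=0, U=0, X=1, V=1, W=2) weight 1/224
  (Y=2, Z=0, U=1, X=1, V=0, W=0) weight 1/2688
  (Y=2, Z=0, U=1, X=1, V=0, W=1) weight 1/1344
  (Y=2, Z=0, U=1, X=1, V=0, W=2) weight 1/672
  (Y=2, Z=0, U=1, X=1, V=2, W=0) weight 1/672
  (Y=2, Z=0, U=1, X=1, V=2, W=1) weight 1/336
  (Y=2, Z=1, U=0, X=0, V=1, W=0) weight 1/1344
  … 63 more
Group by X:
  weight(X=0) = 41/480
  weight(X=1) = 13/120
Total weight = 41/480 + 13/120 = 31/160
P(X=0 | obs) = 41/480 / 31/160 = 41/93
P(X=1 | obs) = 13/120 / 31/160 = 52/93

P(X = 1 | obs) = 52/93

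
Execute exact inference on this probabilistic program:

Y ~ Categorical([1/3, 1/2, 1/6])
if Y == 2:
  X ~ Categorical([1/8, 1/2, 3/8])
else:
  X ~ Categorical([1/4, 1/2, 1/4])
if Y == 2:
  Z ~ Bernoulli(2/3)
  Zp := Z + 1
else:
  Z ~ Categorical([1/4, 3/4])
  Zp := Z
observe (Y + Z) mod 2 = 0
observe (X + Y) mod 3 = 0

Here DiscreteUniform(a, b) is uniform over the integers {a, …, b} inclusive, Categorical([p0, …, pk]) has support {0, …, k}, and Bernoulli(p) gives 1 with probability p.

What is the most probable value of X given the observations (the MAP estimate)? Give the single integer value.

argmax_v P(X = v | obs) = 2

Enumerate traces; 3 have nonzero weight after conditioning:
  (Y=0, X=0, Z=0) weight 1/48
  (Y=1, X=2, Z=1) weight 3/32
  (Y=2, X=1, Z=0) weight 1/36
Group by X:
  weight(X=0) = 1/48
  weight(X=1) = 1/36
  weight(X=2) = 3/32
Total weight = 1/48 + 1/36 + 3/32 = 41/288
P(X=0 | obs) = 1/48 / 41/288 = 6/41
P(X=1 | obs) = 1/36 / 41/288 = 8/41
P(X=2 | obs) = 3/32 / 41/288 = 27/41
argmax = 2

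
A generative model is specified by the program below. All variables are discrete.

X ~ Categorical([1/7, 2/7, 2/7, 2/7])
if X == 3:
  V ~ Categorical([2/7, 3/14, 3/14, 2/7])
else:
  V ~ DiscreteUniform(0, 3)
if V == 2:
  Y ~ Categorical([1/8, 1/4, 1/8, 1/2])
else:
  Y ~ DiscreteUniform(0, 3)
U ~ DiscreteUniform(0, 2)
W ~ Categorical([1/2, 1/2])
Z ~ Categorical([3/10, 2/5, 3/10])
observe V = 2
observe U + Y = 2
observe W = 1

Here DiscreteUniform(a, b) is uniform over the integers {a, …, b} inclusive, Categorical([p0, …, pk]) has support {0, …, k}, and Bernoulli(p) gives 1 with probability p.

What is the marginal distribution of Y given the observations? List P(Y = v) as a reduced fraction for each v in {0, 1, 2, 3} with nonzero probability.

P(Y=0) = 1/4, P(Y=1) = 1/2, P(Y=2) = 1/4

Enumerate traces; 36 have nonzero weight after conditioning:
  (X=0, V=2, Y=0, U=2, W=1, Z=0) weight 1/4480
  (X=0, V=2, Y=0, U=2, W=1, Z=1) weight 1/3360
  (X=0, V=2, Y=0, U=2, W=1, Z=2) weight 1/4480
  (X=0, V=2, Y=1, U=1, W=1, Z=0) weight 1/2240
  (X=0, V=2, Y=1, U=1, W=1, Z=1) weight 1/1680
  (X=0, V=2, Y=1, U=1, W=1, Z=2) weight 1/2240
  (X=0, V=2, Y=2, U=0, W=1, Z=0) weight 1/4480
  (X=0, V=2, Y=2, U=0, W=1, Z=1) weight 1/3360
  … 28 more
Group by Y:
  weight(Y=0) = 47/9408
  weight(Y=1) = 47/4704
  weight(Y=2) = 47/9408
Total weight = 47/9408 + 47/4704 + 47/9408 = 47/2352
P(Y=0 | obs) = 47/9408 / 47/2352 = 1/4
P(Y=1 | obs) = 47/4704 / 47/2352 = 1/2
P(Y=2 | obs) = 47/9408 / 47/2352 = 1/4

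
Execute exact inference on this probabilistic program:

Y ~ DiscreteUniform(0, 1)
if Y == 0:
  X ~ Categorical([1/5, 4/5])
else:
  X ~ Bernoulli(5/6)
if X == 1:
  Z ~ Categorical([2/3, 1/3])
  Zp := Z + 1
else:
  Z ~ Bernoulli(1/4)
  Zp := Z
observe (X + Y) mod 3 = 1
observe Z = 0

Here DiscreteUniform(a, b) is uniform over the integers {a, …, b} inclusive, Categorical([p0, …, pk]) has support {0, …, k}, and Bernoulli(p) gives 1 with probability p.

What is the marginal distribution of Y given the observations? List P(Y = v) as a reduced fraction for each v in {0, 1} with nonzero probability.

P(Y=0) = 64/79, P(Y=1) = 15/79

Enumerate traces; 2 have nonzero weight after conditioning:
  (Y=0, X=1, Z=0) weight 4/15
  (Y=1, X=0, Z=0) weight 1/16
Group by Y:
  weight(Y=0) = 4/15
  weight(Y=1) = 1/16
Total weight = 4/15 + 1/16 = 79/240
P(Y=0 | obs) = 4/15 / 79/240 = 64/79
P(Y=1 | obs) = 1/16 / 79/240 = 15/79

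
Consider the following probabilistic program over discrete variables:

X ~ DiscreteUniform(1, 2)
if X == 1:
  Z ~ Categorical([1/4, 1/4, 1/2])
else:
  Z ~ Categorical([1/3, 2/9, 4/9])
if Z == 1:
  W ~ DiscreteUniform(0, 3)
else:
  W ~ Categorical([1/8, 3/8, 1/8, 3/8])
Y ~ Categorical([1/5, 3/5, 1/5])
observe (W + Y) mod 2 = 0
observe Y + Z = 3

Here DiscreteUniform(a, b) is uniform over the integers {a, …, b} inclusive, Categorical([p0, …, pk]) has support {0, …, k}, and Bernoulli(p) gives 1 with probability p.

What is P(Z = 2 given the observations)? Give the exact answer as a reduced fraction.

Enumerate traces; 8 have nonzero weight after conditioning:
  (X=1, Z=1, W=0, Y=2) weight 1/160
  (X=1, Z=1, W=2, Y=2) weight 1/160
  (X=1, Z=2, W=1, Y=1) weight 9/160
  (X=1, Z=2, W=3, Y=1) weight 9/160
  (X=2, Z=1, W=0, Y=2) weight 1/180
  (X=2, Z=1, W=2, Y=2) weight 1/180
  (X=2, Z=2, W=1, Y=1) weight 1/20
  (X=2, Z=2, W=3, Y=1) weight 1/20
Group by Z:
  weight(Z=1) = 17/720
  weight(Z=2) = 17/80
Total weight = 17/720 + 17/80 = 17/72
P(Z=1 | obs) = 17/720 / 17/72 = 1/10
P(Z=2 | obs) = 17/80 / 17/72 = 9/10

P(Z = 2 | obs) = 9/10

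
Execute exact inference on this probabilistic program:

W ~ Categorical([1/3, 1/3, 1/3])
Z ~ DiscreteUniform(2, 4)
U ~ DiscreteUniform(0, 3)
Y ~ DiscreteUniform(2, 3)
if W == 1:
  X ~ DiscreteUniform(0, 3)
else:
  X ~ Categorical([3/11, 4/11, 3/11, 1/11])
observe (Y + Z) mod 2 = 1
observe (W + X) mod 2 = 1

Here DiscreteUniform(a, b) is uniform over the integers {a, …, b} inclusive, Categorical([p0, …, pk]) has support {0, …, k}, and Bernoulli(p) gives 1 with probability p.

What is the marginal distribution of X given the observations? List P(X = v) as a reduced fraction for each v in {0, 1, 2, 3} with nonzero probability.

P(X=0) = 11/62, P(X=1) = 16/31, P(X=2) = 11/62, P(X=3) = 4/31

Enumerate traces; 72 have nonzero weight after conditioning:
  (W=0, Z=2, U=0, Y=3, X=1) weight 1/198
  (W=0, Z=2, U=0, Y=3, X=3) weight 1/792
  (W=0, Z=2, U=1, Y=3, X=1) weight 1/198
  (W=0, Z=2, U=1, Y=3, X=3) weight 1/792
  (W=0, Z=2, U=2, Y=3, X=1) weight 1/198
  (W=0, Z=2, U=2, Y=3, X=3) weight 1/792
  (W=0, Z=2, U=3, Y=3, X=1) weight 1/198
  (W=0, Z=2, U=3, Y=3, X=3) weight 1/792
  (W=1, Z=2, U=0, Y=3, X=0) weight 1/288
  (W=1, Z=2, U=0, Y=3, X=2) weight 1/288
  … 62 more
Group by X:
  weight(X=0) = 1/24
  weight(X=1) = 4/33
  weight(X=2) = 1/24
  weight(X=3) = 1/33
Total weight = 1/24 + 4/33 + 1/24 + 1/33 = 31/132
P(X=0 | obs) = 1/24 / 31/132 = 11/62
P(X=1 | obs) = 4/33 / 31/132 = 16/31
P(X=2 | obs) = 1/24 / 31/132 = 11/62
P(X=3 | obs) = 1/33 / 31/132 = 4/31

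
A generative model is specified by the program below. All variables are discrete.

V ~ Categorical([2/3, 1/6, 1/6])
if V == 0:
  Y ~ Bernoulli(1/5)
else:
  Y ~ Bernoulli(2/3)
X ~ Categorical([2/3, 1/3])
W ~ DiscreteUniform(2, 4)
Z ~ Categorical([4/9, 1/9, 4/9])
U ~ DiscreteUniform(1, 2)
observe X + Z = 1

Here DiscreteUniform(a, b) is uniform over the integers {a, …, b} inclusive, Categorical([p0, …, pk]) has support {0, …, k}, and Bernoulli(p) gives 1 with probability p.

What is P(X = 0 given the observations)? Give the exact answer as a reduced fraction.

Enumerate traces; 72 have nonzero weight after conditioning:
  (V=0, Y=0, X=0, W=2, Z=1, U=1) weight 8/1215
  (V=0, Y=0, X=0, W=2, Z=1, U=2) weight 8/1215
  (V=0, Y=0, X=0, W=3, Z=1, U=1) weight 8/1215
  (V=0, Y=0, X=0, W=3, Z=1, U=2) weight 8/1215
  (V=0, Y=0, X=0, W=4, Z=1, U=1) weight 8/1215
  (V=0, Y=0, X=0, W=4, Z=1, U=2) weight 8/1215
  (V=0, Y=0, X=1, W=2, Z=0, U=1) weight 16/1215
  (V=0, Y=0, X=1, W=2, Z=0, U=2) weight 16/1215
  … 64 more
Group by X:
  weight(X=0) = 2/27
  weight(X=1) = 4/27
Total weight = 2/27 + 4/27 = 2/9
P(X=0 | obs) = 2/27 / 2/9 = 1/3
P(X=1 | obs) = 4/27 / 2/9 = 2/3

P(X = 0 | obs) = 1/3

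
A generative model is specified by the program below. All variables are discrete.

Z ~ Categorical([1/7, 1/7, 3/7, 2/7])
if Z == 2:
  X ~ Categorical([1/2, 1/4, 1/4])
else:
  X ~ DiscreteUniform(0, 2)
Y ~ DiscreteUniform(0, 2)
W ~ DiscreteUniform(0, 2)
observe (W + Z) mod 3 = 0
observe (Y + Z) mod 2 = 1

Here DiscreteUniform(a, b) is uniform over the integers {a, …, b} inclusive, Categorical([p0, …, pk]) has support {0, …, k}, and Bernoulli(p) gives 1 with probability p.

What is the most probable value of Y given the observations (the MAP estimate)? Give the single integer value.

argmax_v P(Y = v | obs) = 1

Enumerate traces; 18 have nonzero weight after conditioning:
  (Z=0, X=0, Y=1, W=0) weight 1/189
  (Z=0, X=1, Y=1, W=0) weight 1/189
  (Z=0, X=2, Y=1, W=0) weight 1/189
  (Z=1, X=0, Y=0, W=2) weight 1/189
  (Z=1, X=0, Y=2, W=2) weight 1/189
  (Z=1, X=1, Y=0, W=2) weight 1/189
  (Z=1, X=1, Y=2, W=2) weight 1/189
  (Z=1, X=2, Y=0, W=2) weight 1/189
  … 10 more
Group by Y:
  weight(Y=0) = 1/21
  weight(Y=1) = 4/63
  weight(Y=2) = 1/21
Total weight = 1/21 + 4/63 + 1/21 = 10/63
P(Y=0 | obs) = 1/21 / 10/63 = 3/10
P(Y=1 | obs) = 4/63 / 10/63 = 2/5
P(Y=2 | obs) = 1/21 / 10/63 = 3/10
argmax = 1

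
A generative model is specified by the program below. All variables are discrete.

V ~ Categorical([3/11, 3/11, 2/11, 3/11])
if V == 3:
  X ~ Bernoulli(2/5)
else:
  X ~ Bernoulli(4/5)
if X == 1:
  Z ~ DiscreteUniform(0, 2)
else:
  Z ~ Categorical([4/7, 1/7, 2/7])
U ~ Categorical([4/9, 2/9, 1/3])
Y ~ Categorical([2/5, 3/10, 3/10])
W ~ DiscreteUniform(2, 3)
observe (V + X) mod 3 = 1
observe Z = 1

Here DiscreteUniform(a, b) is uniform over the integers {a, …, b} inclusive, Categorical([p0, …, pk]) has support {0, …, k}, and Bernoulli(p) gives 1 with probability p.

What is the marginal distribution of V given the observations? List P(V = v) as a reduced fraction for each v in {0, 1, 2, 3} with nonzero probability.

P(V=0) = 28/45, P(V=1) = 1/15, P(V=3) = 14/45

Enumerate traces; 54 have nonzero weight after conditioning:
  (V=0, X=1, Z=1, U=0, Y=0, W=2) weight 16/2475
  (V=0, X=1, Z=1, U=0, Y=0, W=3) weight 16/2475
  (V=0, X=1, Z=1, U=0, Y=1, W=2) weight 4/825
  (V=0, X=1, Z=1, U=0, Y=1, W=3) weight 4/825
  (V=0, X=1, Z=1, U=0, Y=2, W=2) weight 4/825
  (V=0, X=1, Z=1, U=0, Y=2, W=3) weight 4/825
  (V=0, X=1, Z=1, U=1, Y=0, W=2) weight 8/2475
  (V=0, X=1, Z=1, U=1, Y=0, W=3) weight 8/2475
  (V=1, X=0, Z=1, U=0, Y=0, W=2) weight 4/5775
  (V=3, X=1, Z=1, U=0, Y=0, W=2) weight 8/2475
  … 44 more
Group by V:
  weight(V=0) = 4/55
  weight(V=1) = 3/385
  weight(V=3) = 2/55
Total weight = 4/55 + 3/385 + 2/55 = 9/77
P(V=0 | obs) = 4/55 / 9/77 = 28/45
P(V=1 | obs) = 3/385 / 9/77 = 1/15
P(V=3 | obs) = 2/55 / 9/77 = 14/45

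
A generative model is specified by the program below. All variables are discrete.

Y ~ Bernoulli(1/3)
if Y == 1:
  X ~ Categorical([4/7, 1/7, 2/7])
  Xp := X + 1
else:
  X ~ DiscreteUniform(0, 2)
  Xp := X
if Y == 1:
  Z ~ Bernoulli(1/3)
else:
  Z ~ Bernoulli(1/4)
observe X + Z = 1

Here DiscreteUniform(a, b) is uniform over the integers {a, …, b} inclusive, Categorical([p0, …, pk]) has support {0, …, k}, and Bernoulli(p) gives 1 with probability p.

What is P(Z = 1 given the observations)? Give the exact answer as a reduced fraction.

P(Z = 1 | obs) = 3/8

Enumerate traces; 4 have nonzero weight after conditioning:
  (Y=0, X=0, Z=1) weight 1/18
  (Y=0, X=1, Z=0) weight 1/6
  (Y=1, X=0, Z=1) weight 4/63
  (Y=1, X=1, Z=0) weight 2/63
Group by Z:
  weight(Z=0) = 25/126
  weight(Z=1) = 5/42
Total weight = 25/126 + 5/42 = 20/63
P(Z=0 | obs) = 25/126 / 20/63 = 5/8
P(Z=1 | obs) = 5/42 / 20/63 = 3/8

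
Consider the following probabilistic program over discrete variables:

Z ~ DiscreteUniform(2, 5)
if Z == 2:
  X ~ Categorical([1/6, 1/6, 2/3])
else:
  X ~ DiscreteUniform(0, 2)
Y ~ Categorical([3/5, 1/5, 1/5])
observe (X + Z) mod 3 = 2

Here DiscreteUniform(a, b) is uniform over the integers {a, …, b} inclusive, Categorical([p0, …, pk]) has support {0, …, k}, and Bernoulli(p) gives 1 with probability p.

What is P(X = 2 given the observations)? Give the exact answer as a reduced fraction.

P(X = 2 | obs) = 2/7

Enumerate traces; 12 have nonzero weight after conditioning:
  (Z=2, X=0, Y=0) weight 1/40
  (Z=2, X=0, Y=1) weight 1/120
  (Z=2, X=0, Y=2) weight 1/120
  (Z=3, X=2, Y=0) weight 1/20
  (Z=3, X=2, Y=1) weight 1/60
  (Z=3, X=2, Y=2) weight 1/60
  (Z=4, X=1, Y=0) weight 1/20
  (Z=4, X=1, Y=1) weight 1/60
  … 4 more
Group by X:
  weight(X=0) = 1/8
  weight(X=1) = 1/12
  weight(X=2) = 1/12
Total weight = 1/8 + 1/12 + 1/12 = 7/24
P(X=0 | obs) = 1/8 / 7/24 = 3/7
P(X=1 | obs) = 1/12 / 7/24 = 2/7
P(X=2 | obs) = 1/12 / 7/24 = 2/7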